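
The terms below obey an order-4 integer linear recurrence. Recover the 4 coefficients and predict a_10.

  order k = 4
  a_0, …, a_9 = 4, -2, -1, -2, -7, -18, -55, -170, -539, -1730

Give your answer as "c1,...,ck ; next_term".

4,-1,-4,-2 ; -5591

  a_4 = 4·-2 + -1·-1 + -4·-2 + -2·4 = -7
  a_5 = 4·-7 + -1·-2 + -4·-1 + -2·-2 = -18
  a_6 = 4·-18 + -1·-7 + -4·-2 + -2·-1 = -55
  a_7 = 4·-55 + -1·-18 + -4·-7 + -2·-2 = -170
  a_8 = 4·-170 + -1·-55 + -4·-18 + -2·-7 = -539
  a_9 = 4·-539 + -1·-170 + -4·-55 + -2·-18 = -1730
  a_10 = 4·-1730 + -1·-539 + -4·-170 + -2·-55 = -5591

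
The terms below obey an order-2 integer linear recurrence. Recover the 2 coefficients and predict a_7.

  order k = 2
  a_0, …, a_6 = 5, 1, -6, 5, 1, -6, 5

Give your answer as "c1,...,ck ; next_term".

-1,-1 ; 1

  a_2 = -1·1 + -1·5 = -6
  a_3 = -1·-6 + -1·1 = 5
  a_4 = -1·5 + -1·-6 = 1
  a_5 = -1·1 + -1·5 = -6
  a_6 = -1·-6 + -1·1 = 5
  a_7 = -1·5 + -1·-6 = 1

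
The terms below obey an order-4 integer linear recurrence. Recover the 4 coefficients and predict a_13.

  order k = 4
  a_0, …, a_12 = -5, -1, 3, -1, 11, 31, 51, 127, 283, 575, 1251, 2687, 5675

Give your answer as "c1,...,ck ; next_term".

2,0,2,-3 ; 12127

  a_4 = 2·-1 + 0·3 + 2·-1 + -3·-5 = 11
  a_5 = 2·11 + 0·-1 + 2·3 + -3·-1 = 31
  a_6 = 2·31 + 0·11 + 2·-1 + -3·3 = 51
  a_7 = 2·51 + 0·31 + 2·11 + -3·-1 = 127
  a_8 = 2·127 + 0·51 + 2·31 + -3·11 = 283
  a_9 = 2·283 + 0·127 + 2·51 + -3·31 = 575
  a_10 = 2·575 + 0·283 + 2·127 + -3·51 = 1251
  a_11 = 2·1251 + 0·575 + 2·283 + -3·127 = 2687
  a_12 = 2·2687 + 0·1251 + 2·575 + -3·283 = 5675
  a_13 = 2·5675 + 0·2687 + 2·1251 + -3·575 = 12127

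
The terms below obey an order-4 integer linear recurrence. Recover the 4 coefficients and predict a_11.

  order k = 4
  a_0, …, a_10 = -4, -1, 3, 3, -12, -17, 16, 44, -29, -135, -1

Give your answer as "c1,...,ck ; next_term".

1,-2,1,2 ; 328

  a_4 = 1·3 + -2·3 + 1·-1 + 2·-4 = -12
  a_5 = 1·-12 + -2·3 + 1·3 + 2·-1 = -17
  a_6 = 1·-17 + -2·-12 + 1·3 + 2·3 = 16
  a_7 = 1·16 + -2·-17 + 1·-12 + 2·3 = 44
  a_8 = 1·44 + -2·16 + 1·-17 + 2·-12 = -29
  a_9 = 1·-29 + -2·44 + 1·16 + 2·-17 = -135
  a_10 = 1·-135 + -2·-29 + 1·44 + 2·16 = -1
  a_11 = 1·-1 + -2·-135 + 1·-29 + 2·44 = 328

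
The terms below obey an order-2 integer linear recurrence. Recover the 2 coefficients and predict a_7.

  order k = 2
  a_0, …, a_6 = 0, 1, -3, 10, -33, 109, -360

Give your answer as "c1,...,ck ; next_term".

-3,1 ; 1189

  a_2 = -3·1 + 1·0 = -3
  a_3 = -3·-3 + 1·1 = 10
  a_4 = -3·10 + 1·-3 = -33
  a_5 = -3·-33 + 1·10 = 109
  a_6 = -3·109 + 1·-33 = -360
  a_7 = -3·-360 + 1·109 = 1189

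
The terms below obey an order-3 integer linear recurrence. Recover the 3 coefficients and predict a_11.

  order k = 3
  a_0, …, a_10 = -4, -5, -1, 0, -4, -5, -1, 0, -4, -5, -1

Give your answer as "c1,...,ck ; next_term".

1,-1,1 ; 0

  a_3 = 1·-1 + -1·-5 + 1·-4 = 0
  a_4 = 1·0 + -1·-1 + 1·-5 = -4
  a_5 = 1·-4 + -1·0 + 1·-1 = -5
  a_6 = 1·-5 + -1·-4 + 1·0 = -1
  a_7 = 1·-1 + -1·-5 + 1·-4 = 0
  a_8 = 1·0 + -1·-1 + 1·-5 = -4
  a_9 = 1·-4 + -1·0 + 1·-1 = -5
  a_10 = 1·-5 + -1·-4 + 1·0 = -1
  a_11 = 1·-1 + -1·-5 + 1·-4 = 0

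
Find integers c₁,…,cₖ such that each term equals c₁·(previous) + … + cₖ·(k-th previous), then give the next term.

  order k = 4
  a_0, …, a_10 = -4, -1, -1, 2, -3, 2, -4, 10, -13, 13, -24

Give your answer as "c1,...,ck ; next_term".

-1,-1,-2,1 ; 47

  a_4 = -1·2 + -1·-1 + -2·-1 + 1·-4 = -3
  a_5 = -1·-3 + -1·2 + -2·-1 + 1·-1 = 2
  a_6 = -1·2 + -1·-3 + -2·2 + 1·-1 = -4
  a_7 = -1·-4 + -1·2 + -2·-3 + 1·2 = 10
  a_8 = -1·10 + -1·-4 + -2·2 + 1·-3 = -13
  a_9 = -1·-13 + -1·10 + -2·-4 + 1·2 = 13
  a_10 = -1·13 + -1·-13 + -2·10 + 1·-4 = -24
  a_11 = -1·-24 + -1·13 + -2·-13 + 1·10 = 47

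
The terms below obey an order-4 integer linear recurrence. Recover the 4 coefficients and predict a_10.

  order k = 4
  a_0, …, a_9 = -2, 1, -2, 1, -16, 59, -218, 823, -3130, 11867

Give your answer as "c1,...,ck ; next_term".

  a_4 = -3·1 + 2·-2 + -3·1 + 3·-2 = -16
  a_5 = -3·-16 + 2·1 + -3·-2 + 3·1 = 59
  a_6 = -3·59 + 2·-16 + -3·1 + 3·-2 = -218
  a_7 = -3·-218 + 2·59 + -3·-16 + 3·1 = 823
  a_8 = -3·823 + 2·-218 + -3·59 + 3·-16 = -3130
  a_9 = -3·-3130 + 2·823 + -3·-218 + 3·59 = 11867
  a_10 = -3·11867 + 2·-3130 + -3·823 + 3·-218 = -44984

-3,2,-3,3 ; -44984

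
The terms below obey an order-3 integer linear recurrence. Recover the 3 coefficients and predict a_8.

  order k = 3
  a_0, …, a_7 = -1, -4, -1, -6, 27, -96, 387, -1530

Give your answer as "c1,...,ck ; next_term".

-3,3,-3 ; 6039

  a_3 = -3·-1 + 3·-4 + -3·-1 = -6
  a_4 = -3·-6 + 3·-1 + -3·-4 = 27
  a_5 = -3·27 + 3·-6 + -3·-1 = -96
  a_6 = -3·-96 + 3·27 + -3·-6 = 387
  a_7 = -3·387 + 3·-96 + -3·27 = -1530
  a_8 = -3·-1530 + 3·387 + -3·-96 = 6039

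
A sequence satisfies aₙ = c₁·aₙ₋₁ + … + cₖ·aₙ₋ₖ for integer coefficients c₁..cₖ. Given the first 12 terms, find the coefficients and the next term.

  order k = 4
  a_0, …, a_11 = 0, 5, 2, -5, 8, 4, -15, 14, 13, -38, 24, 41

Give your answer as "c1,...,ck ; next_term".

  a_4 = -1·-5 + -1·2 + 1·5 + 1·0 = 8
  a_5 = -1·8 + -1·-5 + 1·2 + 1·5 = 4
  a_6 = -1·4 + -1·8 + 1·-5 + 1·2 = -15
  a_7 = -1·-15 + -1·4 + 1·8 + 1·-5 = 14
  a_8 = -1·14 + -1·-15 + 1·4 + 1·8 = 13
  a_9 = -1·13 + -1·14 + 1·-15 + 1·4 = -38
  a_10 = -1·-38 + -1·13 + 1·14 + 1·-15 = 24
  a_11 = -1·24 + -1·-38 + 1·13 + 1·14 = 41
  a_12 = -1·41 + -1·24 + 1·-38 + 1·13 = -90

-1,-1,1,1 ; -90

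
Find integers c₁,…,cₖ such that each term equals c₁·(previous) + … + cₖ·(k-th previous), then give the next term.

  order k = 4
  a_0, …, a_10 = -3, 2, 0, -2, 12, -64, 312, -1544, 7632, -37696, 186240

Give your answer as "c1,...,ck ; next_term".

-4,4,-4,-4 ; -920096

  a_4 = -4·-2 + 4·0 + -4·2 + -4·-3 = 12
  a_5 = -4·12 + 4·-2 + -4·0 + -4·2 = -64
  a_6 = -4·-64 + 4·12 + -4·-2 + -4·0 = 312
  a_7 = -4·312 + 4·-64 + -4·12 + -4·-2 = -1544
  a_8 = -4·-1544 + 4·312 + -4·-64 + -4·12 = 7632
  a_9 = -4·7632 + 4·-1544 + -4·312 + -4·-64 = -37696
  a_10 = -4·-37696 + 4·7632 + -4·-1544 + -4·312 = 186240
  a_11 = -4·186240 + 4·-37696 + -4·7632 + -4·-1544 = -920096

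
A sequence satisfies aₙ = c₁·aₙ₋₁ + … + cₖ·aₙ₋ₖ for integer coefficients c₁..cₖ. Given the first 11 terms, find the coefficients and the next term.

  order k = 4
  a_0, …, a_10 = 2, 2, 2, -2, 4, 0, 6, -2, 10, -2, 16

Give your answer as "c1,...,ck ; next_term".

  a_4 = 0·-2 + 1·2 + 0·2 + 1·2 = 4
  a_5 = 0·4 + 1·-2 + 0·2 + 1·2 = 0
  a_6 = 0·0 + 1·4 + 0·-2 + 1·2 = 6
  a_7 = 0·6 + 1·0 + 0·4 + 1·-2 = -2
  a_8 = 0·-2 + 1·6 + 0·0 + 1·4 = 10
  a_9 = 0·10 + 1·-2 + 0·6 + 1·0 = -2
  a_10 = 0·-2 + 1·10 + 0·-2 + 1·6 = 16
  a_11 = 0·16 + 1·-2 + 0·10 + 1·-2 = -4

0,1,0,1 ; -4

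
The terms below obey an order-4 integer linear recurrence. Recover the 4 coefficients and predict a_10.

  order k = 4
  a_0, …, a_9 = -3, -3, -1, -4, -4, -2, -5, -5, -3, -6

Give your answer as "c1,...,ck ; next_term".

  a_4 = 1·-4 + 0·-1 + 1·-3 + -1·-3 = -4
  a_5 = 1·-4 + 0·-4 + 1·-1 + -1·-3 = -2
  a_6 = 1·-2 + 0·-4 + 1·-4 + -1·-1 = -5
  a_7 = 1·-5 + 0·-2 + 1·-4 + -1·-4 = -5
  a_8 = 1·-5 + 0·-5 + 1·-2 + -1·-4 = -3
  a_9 = 1·-3 + 0·-5 + 1·-5 + -1·-2 = -6
  a_10 = 1·-6 + 0·-3 + 1·-5 + -1·-5 = -6

1,0,1,-1 ; -6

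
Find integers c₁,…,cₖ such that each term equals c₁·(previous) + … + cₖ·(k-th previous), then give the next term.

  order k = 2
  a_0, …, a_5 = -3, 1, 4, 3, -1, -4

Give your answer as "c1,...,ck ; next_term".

1,-1 ; -3

  a_2 = 1·1 + -1·-3 = 4
  a_3 = 1·4 + -1·1 = 3
  a_4 = 1·3 + -1·4 = -1
  a_5 = 1·-1 + -1·3 = -4
  a_6 = 1·-4 + -1·-1 = -3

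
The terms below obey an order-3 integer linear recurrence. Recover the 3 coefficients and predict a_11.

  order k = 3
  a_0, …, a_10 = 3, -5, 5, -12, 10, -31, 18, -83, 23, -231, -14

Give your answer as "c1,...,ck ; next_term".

  a_3 = 0·5 + 3·-5 + 1·3 = -12
  a_4 = 0·-12 + 3·5 + 1·-5 = 10
  a_5 = 0·10 + 3·-12 + 1·5 = -31
  a_6 = 0·-31 + 3·10 + 1·-12 = 18
  a_7 = 0·18 + 3·-31 + 1·10 = -83
  a_8 = 0·-83 + 3·18 + 1·-31 = 23
  a_9 = 0·23 + 3·-83 + 1·18 = -231
  a_10 = 0·-231 + 3·23 + 1·-83 = -14
  a_11 = 0·-14 + 3·-231 + 1·23 = -670

0,3,1 ; -670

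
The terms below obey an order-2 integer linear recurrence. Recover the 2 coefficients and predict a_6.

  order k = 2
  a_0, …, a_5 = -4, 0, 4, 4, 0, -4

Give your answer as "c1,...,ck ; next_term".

  a_2 = 1·0 + -1·-4 = 4
  a_3 = 1·4 + -1·0 = 4
  a_4 = 1·4 + -1·4 = 0
  a_5 = 1·0 + -1·4 = -4
  a_6 = 1·-4 + -1·0 = -4

1,-1 ; -4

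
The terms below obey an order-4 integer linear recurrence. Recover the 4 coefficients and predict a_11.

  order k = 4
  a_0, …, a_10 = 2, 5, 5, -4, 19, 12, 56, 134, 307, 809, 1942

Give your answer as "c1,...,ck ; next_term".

  a_4 = 1·-4 + 3·5 + 2·5 + -1·2 = 19
  a_5 = 1·19 + 3·-4 + 2·5 + -1·5 = 12
  a_6 = 1·12 + 3·19 + 2·-4 + -1·5 = 56
  a_7 = 1·56 + 3·12 + 2·19 + -1·-4 = 134
  a_8 = 1·134 + 3·56 + 2·12 + -1·19 = 307
  a_9 = 1·307 + 3·134 + 2·56 + -1·12 = 809
  a_10 = 1·809 + 3·307 + 2·134 + -1·56 = 1942
  a_11 = 1·1942 + 3·809 + 2·307 + -1·134 = 4849

1,3,2,-1 ; 4849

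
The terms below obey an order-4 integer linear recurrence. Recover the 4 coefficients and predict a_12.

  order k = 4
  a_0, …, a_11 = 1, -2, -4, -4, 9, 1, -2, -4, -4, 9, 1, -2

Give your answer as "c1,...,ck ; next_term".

  a_4 = -1·-4 + -1·-4 + -1·-2 + -1·1 = 9
  a_5 = -1·9 + -1·-4 + -1·-4 + -1·-2 = 1
  a_6 = -1·1 + -1·9 + -1·-4 + -1·-4 = -2
  a_7 = -1·-2 + -1·1 + -1·9 + -1·-4 = -4
  a_8 = -1·-4 + -1·-2 + -1·1 + -1·9 = -4
  a_9 = -1·-4 + -1·-4 + -1·-2 + -1·1 = 9
  a_10 = -1·9 + -1·-4 + -1·-4 + -1·-2 = 1
  a_11 = -1·1 + -1·9 + -1·-4 + -1·-4 = -2
  a_12 = -1·-2 + -1·1 + -1·9 + -1·-4 = -4

-1,-1,-1,-1 ; -4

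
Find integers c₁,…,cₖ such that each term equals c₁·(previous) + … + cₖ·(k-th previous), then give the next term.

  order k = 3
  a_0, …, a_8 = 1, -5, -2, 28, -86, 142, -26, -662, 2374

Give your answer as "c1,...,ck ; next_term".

-3,-4,2 ; -4526

  a_3 = -3·-2 + -4·-5 + 2·1 = 28
  a_4 = -3·28 + -4·-2 + 2·-5 = -86
  a_5 = -3·-86 + -4·28 + 2·-2 = 142
  a_6 = -3·142 + -4·-86 + 2·28 = -26
  a_7 = -3·-26 + -4·142 + 2·-86 = -662
  a_8 = -3·-662 + -4·-26 + 2·142 = 2374
  a_9 = -3·2374 + -4·-662 + 2·-26 = -4526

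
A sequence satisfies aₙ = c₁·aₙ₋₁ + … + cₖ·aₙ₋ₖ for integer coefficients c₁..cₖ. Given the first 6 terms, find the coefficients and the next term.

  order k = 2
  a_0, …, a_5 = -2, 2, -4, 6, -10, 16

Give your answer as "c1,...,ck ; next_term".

-1,1 ; -26

  a_2 = -1·2 + 1·-2 = -4
  a_3 = -1·-4 + 1·2 = 6
  a_4 = -1·6 + 1·-4 = -10
  a_5 = -1·-10 + 1·6 = 16
  a_6 = -1·16 + 1·-10 = -26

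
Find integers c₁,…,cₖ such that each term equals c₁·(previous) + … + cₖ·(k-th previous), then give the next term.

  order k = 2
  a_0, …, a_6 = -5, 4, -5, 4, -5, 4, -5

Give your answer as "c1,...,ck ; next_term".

0,1 ; 4

  a_2 = 0·4 + 1·-5 = -5
  a_3 = 0·-5 + 1·4 = 4
  a_4 = 0·4 + 1·-5 = -5
  a_5 = 0·-5 + 1·4 = 4
  a_6 = 0·4 + 1·-5 = -5
  a_7 = 0·-5 + 1·4 = 4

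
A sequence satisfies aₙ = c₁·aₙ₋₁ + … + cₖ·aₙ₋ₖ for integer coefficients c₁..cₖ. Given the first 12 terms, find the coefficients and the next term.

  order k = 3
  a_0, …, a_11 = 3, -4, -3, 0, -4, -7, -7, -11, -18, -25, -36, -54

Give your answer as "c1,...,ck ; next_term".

  a_3 = 1·-3 + 0·-4 + 1·3 = 0
  a_4 = 1·0 + 0·-3 + 1·-4 = -4
  a_5 = 1·-4 + 0·0 + 1·-3 = -7
  a_6 = 1·-7 + 0·-4 + 1·0 = -7
  a_7 = 1·-7 + 0·-7 + 1·-4 = -11
  a_8 = 1·-11 + 0·-7 + 1·-7 = -18
  a_9 = 1·-18 + 0·-11 + 1·-7 = -25
  a_10 = 1·-25 + 0·-18 + 1·-11 = -36
  a_11 = 1·-36 + 0·-25 + 1·-18 = -54
  a_12 = 1·-54 + 0·-36 + 1·-25 = -79

1,0,1 ; -79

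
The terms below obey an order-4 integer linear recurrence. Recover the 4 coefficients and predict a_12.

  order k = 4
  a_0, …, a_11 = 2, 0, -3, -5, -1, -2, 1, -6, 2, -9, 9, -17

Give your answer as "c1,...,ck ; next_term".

0,1,-1,1 ; 20

  a_4 = 0·-5 + 1·-3 + -1·0 + 1·2 = -1
  a_5 = 0·-1 + 1·-5 + -1·-3 + 1·0 = -2
  a_6 = 0·-2 + 1·-1 + -1·-5 + 1·-3 = 1
  a_7 = 0·1 + 1·-2 + -1·-1 + 1·-5 = -6
  a_8 = 0·-6 + 1·1 + -1·-2 + 1·-1 = 2
  a_9 = 0·2 + 1·-6 + -1·1 + 1·-2 = -9
  a_10 = 0·-9 + 1·2 + -1·-6 + 1·1 = 9
  a_11 = 0·9 + 1·-9 + -1·2 + 1·-6 = -17
  a_12 = 0·-17 + 1·9 + -1·-9 + 1·2 = 20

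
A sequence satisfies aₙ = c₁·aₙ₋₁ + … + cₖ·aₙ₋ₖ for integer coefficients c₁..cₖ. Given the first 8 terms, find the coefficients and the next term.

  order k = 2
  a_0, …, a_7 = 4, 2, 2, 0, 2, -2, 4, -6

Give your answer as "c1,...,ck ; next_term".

  a_2 = -1·2 + 1·4 = 2
  a_3 = -1·2 + 1·2 = 0
  a_4 = -1·0 + 1·2 = 2
  a_5 = -1·2 + 1·0 = -2
  a_6 = -1·-2 + 1·2 = 4
  a_7 = -1·4 + 1·-2 = -6
  a_8 = -1·-6 + 1·4 = 10

-1,1 ; 10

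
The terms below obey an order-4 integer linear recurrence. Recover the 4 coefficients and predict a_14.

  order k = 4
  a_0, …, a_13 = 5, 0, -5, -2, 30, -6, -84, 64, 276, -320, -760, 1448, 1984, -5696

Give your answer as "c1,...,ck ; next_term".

0,-2,2,4 ; -4112

  a_4 = 0·-2 + -2·-5 + 2·0 + 4·5 = 30
  a_5 = 0·30 + -2·-2 + 2·-5 + 4·0 = -6
  a_6 = 0·-6 + -2·30 + 2·-2 + 4·-5 = -84
  a_7 = 0·-84 + -2·-6 + 2·30 + 4·-2 = 64
  a_8 = 0·64 + -2·-84 + 2·-6 + 4·30 = 276
  a_9 = 0·276 + -2·64 + 2·-84 + 4·-6 = -320
  a_10 = 0·-320 + -2·276 + 2·64 + 4·-84 = -760
  a_11 = 0·-760 + -2·-320 + 2·276 + 4·64 = 1448
  a_12 = 0·1448 + -2·-760 + 2·-320 + 4·276 = 1984
  a_13 = 0·1984 + -2·1448 + 2·-760 + 4·-320 = -5696
  a_14 = 0·-5696 + -2·1984 + 2·1448 + 4·-760 = -4112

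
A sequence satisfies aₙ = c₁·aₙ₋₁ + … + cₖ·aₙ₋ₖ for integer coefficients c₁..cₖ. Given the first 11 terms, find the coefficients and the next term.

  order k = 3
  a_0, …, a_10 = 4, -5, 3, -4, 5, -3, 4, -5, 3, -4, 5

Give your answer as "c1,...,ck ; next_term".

0,0,-1 ; -3

  a_3 = 0·3 + 0·-5 + -1·4 = -4
  a_4 = 0·-4 + 0·3 + -1·-5 = 5
  a_5 = 0·5 + 0·-4 + -1·3 = -3
  a_6 = 0·-3 + 0·5 + -1·-4 = 4
  a_7 = 0·4 + 0·-3 + -1·5 = -5
  a_8 = 0·-5 + 0·4 + -1·-3 = 3
  a_9 = 0·3 + 0·-5 + -1·4 = -4
  a_10 = 0·-4 + 0·3 + -1·-5 = 5
  a_11 = 0·5 + 0·-4 + -1·3 = -3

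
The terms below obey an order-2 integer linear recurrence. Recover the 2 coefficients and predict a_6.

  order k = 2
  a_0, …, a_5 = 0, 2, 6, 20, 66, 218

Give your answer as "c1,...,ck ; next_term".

  a_2 = 3·2 + 1·0 = 6
  a_3 = 3·6 + 1·2 = 20
  a_4 = 3·20 + 1·6 = 66
  a_5 = 3·66 + 1·20 = 218
  a_6 = 3·218 + 1·66 = 720

3,1 ; 720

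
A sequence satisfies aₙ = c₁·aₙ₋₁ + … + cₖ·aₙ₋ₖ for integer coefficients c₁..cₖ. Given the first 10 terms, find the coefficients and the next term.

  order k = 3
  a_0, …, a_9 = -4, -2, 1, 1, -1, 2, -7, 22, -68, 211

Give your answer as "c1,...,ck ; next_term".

  a_3 = -3·1 + 0·-2 + -1·-4 = 1
  a_4 = -3·1 + 0·1 + -1·-2 = -1
  a_5 = -3·-1 + 0·1 + -1·1 = 2
  a_6 = -3·2 + 0·-1 + -1·1 = -7
  a_7 = -3·-7 + 0·2 + -1·-1 = 22
  a_8 = -3·22 + 0·-7 + -1·2 = -68
  a_9 = -3·-68 + 0·22 + -1·-7 = 211
  a_10 = -3·211 + 0·-68 + -1·22 = -655

-3,0,-1 ; -655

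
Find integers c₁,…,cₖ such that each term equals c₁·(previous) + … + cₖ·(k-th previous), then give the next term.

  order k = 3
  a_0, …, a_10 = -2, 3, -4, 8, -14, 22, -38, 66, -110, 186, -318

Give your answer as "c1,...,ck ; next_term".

-1,0,-2 ; 538

  a_3 = -1·-4 + 0·3 + -2·-2 = 8
  a_4 = -1·8 + 0·-4 + -2·3 = -14
  a_5 = -1·-14 + 0·8 + -2·-4 = 22
  a_6 = -1·22 + 0·-14 + -2·8 = -38
  a_7 = -1·-38 + 0·22 + -2·-14 = 66
  a_8 = -1·66 + 0·-38 + -2·22 = -110
  a_9 = -1·-110 + 0·66 + -2·-38 = 186
  a_10 = -1·186 + 0·-110 + -2·66 = -318
  a_11 = -1·-318 + 0·186 + -2·-110 = 538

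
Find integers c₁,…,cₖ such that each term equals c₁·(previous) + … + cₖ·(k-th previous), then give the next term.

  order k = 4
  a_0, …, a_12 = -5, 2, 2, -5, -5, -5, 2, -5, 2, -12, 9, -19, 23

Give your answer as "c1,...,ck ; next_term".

0,1,-1,1 ; -40

  a_4 = 0·-5 + 1·2 + -1·2 + 1·-5 = -5
  a_5 = 0·-5 + 1·-5 + -1·2 + 1·2 = -5
  a_6 = 0·-5 + 1·-5 + -1·-5 + 1·2 = 2
  a_7 = 0·2 + 1·-5 + -1·-5 + 1·-5 = -5
  a_8 = 0·-5 + 1·2 + -1·-5 + 1·-5 = 2
  a_9 = 0·2 + 1·-5 + -1·2 + 1·-5 = -12
  a_10 = 0·-12 + 1·2 + -1·-5 + 1·2 = 9
  a_11 = 0·9 + 1·-12 + -1·2 + 1·-5 = -19
  a_12 = 0·-19 + 1·9 + -1·-12 + 1·2 = 23
  a_13 = 0·23 + 1·-19 + -1·9 + 1·-12 = -40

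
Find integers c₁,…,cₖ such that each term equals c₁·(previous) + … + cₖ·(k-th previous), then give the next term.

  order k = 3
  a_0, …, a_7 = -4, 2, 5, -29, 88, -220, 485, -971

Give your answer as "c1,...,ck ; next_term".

  a_3 = -3·5 + -1·2 + 3·-4 = -29
  a_4 = -3·-29 + -1·5 + 3·2 = 88
  a_5 = -3·88 + -1·-29 + 3·5 = -220
  a_6 = -3·-220 + -1·88 + 3·-29 = 485
  a_7 = -3·485 + -1·-220 + 3·88 = -971
  a_8 = -3·-971 + -1·485 + 3·-220 = 1768

-3,-1,3 ; 1768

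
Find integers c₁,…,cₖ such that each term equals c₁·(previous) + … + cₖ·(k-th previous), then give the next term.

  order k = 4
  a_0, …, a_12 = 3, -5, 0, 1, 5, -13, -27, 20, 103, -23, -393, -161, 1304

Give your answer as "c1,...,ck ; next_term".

  a_4 = 1·1 + -3·0 + 1·-5 + 3·3 = 5
  a_5 = 1·5 + -3·1 + 1·0 + 3·-5 = -13
  a_6 = 1·-13 + -3·5 + 1·1 + 3·0 = -27
  a_7 = 1·-27 + -3·-13 + 1·5 + 3·1 = 20
  a_8 = 1·20 + -3·-27 + 1·-13 + 3·5 = 103
  a_9 = 1·103 + -3·20 + 1·-27 + 3·-13 = -23
  a_10 = 1·-23 + -3·103 + 1·20 + 3·-27 = -393
  a_11 = 1·-393 + -3·-23 + 1·103 + 3·20 = -161
  a_12 = 1·-161 + -3·-393 + 1·-23 + 3·103 = 1304
  a_13 = 1·1304 + -3·-161 + 1·-393 + 3·-23 = 1325

1,-3,1,3 ; 1325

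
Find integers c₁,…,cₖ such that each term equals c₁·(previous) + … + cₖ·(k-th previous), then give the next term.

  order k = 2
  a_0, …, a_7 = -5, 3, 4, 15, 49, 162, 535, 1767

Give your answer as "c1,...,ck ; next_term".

  a_2 = 3·3 + 1·-5 = 4
  a_3 = 3·4 + 1·3 = 15
  a_4 = 3·15 + 1·4 = 49
  a_5 = 3·49 + 1·15 = 162
  a_6 = 3·162 + 1·49 = 535
  a_7 = 3·535 + 1·162 = 1767
  a_8 = 3·1767 + 1·535 = 5836

3,1 ; 5836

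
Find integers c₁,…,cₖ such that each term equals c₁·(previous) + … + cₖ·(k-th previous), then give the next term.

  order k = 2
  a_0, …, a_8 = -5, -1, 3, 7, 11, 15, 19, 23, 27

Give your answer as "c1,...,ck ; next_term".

2,-1 ; 31

  a_2 = 2·-1 + -1·-5 = 3
  a_3 = 2·3 + -1·-1 = 7
  a_4 = 2·7 + -1·3 = 11
  a_5 = 2·11 + -1·7 = 15
  a_6 = 2·15 + -1·11 = 19
  a_7 = 2·19 + -1·15 = 23
  a_8 = 2·23 + -1·19 = 27
  a_9 = 2·27 + -1·23 = 31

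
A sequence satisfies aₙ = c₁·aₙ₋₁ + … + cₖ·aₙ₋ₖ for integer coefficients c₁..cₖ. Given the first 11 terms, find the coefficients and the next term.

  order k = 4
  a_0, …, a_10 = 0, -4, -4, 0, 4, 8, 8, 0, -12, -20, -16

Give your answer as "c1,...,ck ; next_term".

1,-1,0,-1 ; 4

  a_4 = 1·0 + -1·-4 + 0·-4 + -1·0 = 4
  a_5 = 1·4 + -1·0 + 0·-4 + -1·-4 = 8
  a_6 = 1·8 + -1·4 + 0·0 + -1·-4 = 8
  a_7 = 1·8 + -1·8 + 0·4 + -1·0 = 0
  a_8 = 1·0 + -1·8 + 0·8 + -1·4 = -12
  a_9 = 1·-12 + -1·0 + 0·8 + -1·8 = -20
  a_10 = 1·-20 + -1·-12 + 0·0 + -1·8 = -16
  a_11 = 1·-16 + -1·-20 + 0·-12 + -1·0 = 4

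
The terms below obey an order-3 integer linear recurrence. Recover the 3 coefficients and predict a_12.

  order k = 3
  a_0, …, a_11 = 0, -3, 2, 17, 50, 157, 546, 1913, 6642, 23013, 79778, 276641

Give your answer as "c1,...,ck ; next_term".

  a_3 = 4·2 + -3·-3 + 4·0 = 17
  a_4 = 4·17 + -3·2 + 4·-3 = 50
  a_5 = 4·50 + -3·17 + 4·2 = 157
  a_6 = 4·157 + -3·50 + 4·17 = 546
  a_7 = 4·546 + -3·157 + 4·50 = 1913
  a_8 = 4·1913 + -3·546 + 4·157 = 6642
  a_9 = 4·6642 + -3·1913 + 4·546 = 23013
  a_10 = 4·23013 + -3·6642 + 4·1913 = 79778
  a_11 = 4·79778 + -3·23013 + 4·6642 = 276641
  a_12 = 4·276641 + -3·79778 + 4·23013 = 959282

4,-3,4 ; 959282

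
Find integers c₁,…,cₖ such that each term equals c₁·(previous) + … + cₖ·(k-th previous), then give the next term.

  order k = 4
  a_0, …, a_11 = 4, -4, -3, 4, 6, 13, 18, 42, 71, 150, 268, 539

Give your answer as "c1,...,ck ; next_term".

1,2,-1,1 ; 996

  a_4 = 1·4 + 2·-3 + -1·-4 + 1·4 = 6
  a_5 = 1·6 + 2·4 + -1·-3 + 1·-4 = 13
  a_6 = 1·13 + 2·6 + -1·4 + 1·-3 = 18
  a_7 = 1·18 + 2·13 + -1·6 + 1·4 = 42
  a_8 = 1·42 + 2·18 + -1·13 + 1·6 = 71
  a_9 = 1·71 + 2·42 + -1·18 + 1·13 = 150
  a_10 = 1·150 + 2·71 + -1·42 + 1·18 = 268
  a_11 = 1·268 + 2·150 + -1·71 + 1·42 = 539
  a_12 = 1·539 + 2·268 + -1·150 + 1·71 = 996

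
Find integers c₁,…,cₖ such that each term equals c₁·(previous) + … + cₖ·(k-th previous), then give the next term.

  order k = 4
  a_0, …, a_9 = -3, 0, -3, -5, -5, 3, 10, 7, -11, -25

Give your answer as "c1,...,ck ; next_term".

  a_4 = 1·-5 + -1·-3 + -1·0 + 1·-3 = -5
  a_5 = 1·-5 + -1·-5 + -1·-3 + 1·0 = 3
  a_6 = 1·3 + -1·-5 + -1·-5 + 1·-3 = 10
  a_7 = 1·10 + -1·3 + -1·-5 + 1·-5 = 7
  a_8 = 1·7 + -1·10 + -1·3 + 1·-5 = -11
  a_9 = 1·-11 + -1·7 + -1·10 + 1·3 = -25
  a_10 = 1·-25 + -1·-11 + -1·7 + 1·10 = -11

1,-1,-1,1 ; -11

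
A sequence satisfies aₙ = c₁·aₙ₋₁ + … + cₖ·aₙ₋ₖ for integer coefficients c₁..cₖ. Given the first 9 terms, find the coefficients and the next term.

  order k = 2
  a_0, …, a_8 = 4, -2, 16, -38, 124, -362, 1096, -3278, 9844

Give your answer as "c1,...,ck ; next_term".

  a_2 = -2·-2 + 3·4 = 16
  a_3 = -2·16 + 3·-2 = -38
  a_4 = -2·-38 + 3·16 = 124
  a_5 = -2·124 + 3·-38 = -362
  a_6 = -2·-362 + 3·124 = 1096
  a_7 = -2·1096 + 3·-362 = -3278
  a_8 = -2·-3278 + 3·1096 = 9844
  a_9 = -2·9844 + 3·-3278 = -29522

-2,3 ; -29522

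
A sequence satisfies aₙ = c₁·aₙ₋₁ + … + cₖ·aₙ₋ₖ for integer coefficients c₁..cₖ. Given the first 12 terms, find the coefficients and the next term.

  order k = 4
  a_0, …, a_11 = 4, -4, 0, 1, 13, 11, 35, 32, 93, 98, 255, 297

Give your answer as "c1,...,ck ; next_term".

  a_4 = 1·1 + 2·0 + -2·-4 + 1·4 = 13
  a_5 = 1·13 + 2·1 + -2·0 + 1·-4 = 11
  a_6 = 1·11 + 2·13 + -2·1 + 1·0 = 35
  a_7 = 1·35 + 2·11 + -2·13 + 1·1 = 32
  a_8 = 1·32 + 2·35 + -2·11 + 1·13 = 93
  a_9 = 1·93 + 2·32 + -2·35 + 1·11 = 98
  a_10 = 1·98 + 2·93 + -2·32 + 1·35 = 255
  a_11 = 1·255 + 2·98 + -2·93 + 1·32 = 297
  a_12 = 1·297 + 2·255 + -2·98 + 1·93 = 704

1,2,-2,1 ; 704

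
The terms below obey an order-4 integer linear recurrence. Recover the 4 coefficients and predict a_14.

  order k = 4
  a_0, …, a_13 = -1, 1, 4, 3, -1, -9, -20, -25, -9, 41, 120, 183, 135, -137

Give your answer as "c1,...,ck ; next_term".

  a_4 = 2·3 + -2·4 + 0·1 + -1·-1 = -1
  a_5 = 2·-1 + -2·3 + 0·4 + -1·1 = -9
  a_6 = 2·-9 + -2·-1 + 0·3 + -1·4 = -20
  a_7 = 2·-20 + -2·-9 + 0·-1 + -1·3 = -25
  a_8 = 2·-25 + -2·-20 + 0·-9 + -1·-1 = -9
  a_9 = 2·-9 + -2·-25 + 0·-20 + -1·-9 = 41
  a_10 = 2·41 + -2·-9 + 0·-25 + -1·-20 = 120
  a_11 = 2·120 + -2·41 + 0·-9 + -1·-25 = 183
  a_12 = 2·183 + -2·120 + 0·41 + -1·-9 = 135
  a_13 = 2·135 + -2·183 + 0·120 + -1·41 = -137
  a_14 = 2·-137 + -2·135 + 0·183 + -1·120 = -664

2,-2,0,-1 ; -664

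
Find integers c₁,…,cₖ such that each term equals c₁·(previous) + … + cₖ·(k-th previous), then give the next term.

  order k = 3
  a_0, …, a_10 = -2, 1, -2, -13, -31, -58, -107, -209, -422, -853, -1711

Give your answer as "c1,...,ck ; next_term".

3,-3,2 ; -3418

  a_3 = 3·-2 + -3·1 + 2·-2 = -13
  a_4 = 3·-13 + -3·-2 + 2·1 = -31
  a_5 = 3·-31 + -3·-13 + 2·-2 = -58
  a_6 = 3·-58 + -3·-31 + 2·-13 = -107
  a_7 = 3·-107 + -3·-58 + 2·-31 = -209
  a_8 = 3·-209 + -3·-107 + 2·-58 = -422
  a_9 = 3·-422 + -3·-209 + 2·-107 = -853
  a_10 = 3·-853 + -3·-422 + 2·-209 = -1711
  a_11 = 3·-1711 + -3·-853 + 2·-422 = -3418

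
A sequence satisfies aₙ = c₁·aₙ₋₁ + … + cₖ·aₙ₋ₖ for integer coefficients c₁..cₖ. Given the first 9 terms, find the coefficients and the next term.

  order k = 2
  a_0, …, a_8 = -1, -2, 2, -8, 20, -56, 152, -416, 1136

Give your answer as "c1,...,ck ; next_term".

-2,2 ; -3104

  a_2 = -2·-2 + 2·-1 = 2
  a_3 = -2·2 + 2·-2 = -8
  a_4 = -2·-8 + 2·2 = 20
  a_5 = -2·20 + 2·-8 = -56
  a_6 = -2·-56 + 2·20 = 152
  a_7 = -2·152 + 2·-56 = -416
  a_8 = -2·-416 + 2·152 = 1136
  a_9 = -2·1136 + 2·-416 = -3104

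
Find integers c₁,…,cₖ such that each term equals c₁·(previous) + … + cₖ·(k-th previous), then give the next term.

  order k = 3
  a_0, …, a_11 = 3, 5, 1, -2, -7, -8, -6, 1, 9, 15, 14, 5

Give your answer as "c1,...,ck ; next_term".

1,0,-1 ; -10

  a_3 = 1·1 + 0·5 + -1·3 = -2
  a_4 = 1·-2 + 0·1 + -1·5 = -7
  a_5 = 1·-7 + 0·-2 + -1·1 = -8
  a_6 = 1·-8 + 0·-7 + -1·-2 = -6
  a_7 = 1·-6 + 0·-8 + -1·-7 = 1
  a_8 = 1·1 + 0·-6 + -1·-8 = 9
  a_9 = 1·9 + 0·1 + -1·-6 = 15
  a_10 = 1·15 + 0·9 + -1·1 = 14
  a_11 = 1·14 + 0·15 + -1·9 = 5
  a_12 = 1·5 + 0·14 + -1·15 = -10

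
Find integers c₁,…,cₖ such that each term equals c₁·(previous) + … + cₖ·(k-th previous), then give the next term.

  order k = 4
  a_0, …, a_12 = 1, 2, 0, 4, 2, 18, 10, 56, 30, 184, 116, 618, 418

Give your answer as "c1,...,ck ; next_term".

1,2,-3,4 ; 2042

  a_4 = 1·4 + 2·0 + -3·2 + 4·1 = 2
  a_5 = 1·2 + 2·4 + -3·0 + 4·2 = 18
  a_6 = 1·18 + 2·2 + -3·4 + 4·0 = 10
  a_7 = 1·10 + 2·18 + -3·2 + 4·4 = 56
  a_8 = 1·56 + 2·10 + -3·18 + 4·2 = 30
  a_9 = 1·30 + 2·56 + -3·10 + 4·18 = 184
  a_10 = 1·184 + 2·30 + -3·56 + 4·10 = 116
  a_11 = 1·116 + 2·184 + -3·30 + 4·56 = 618
  a_12 = 1·618 + 2·116 + -3·184 + 4·30 = 418
  a_13 = 1·418 + 2·618 + -3·116 + 4·184 = 2042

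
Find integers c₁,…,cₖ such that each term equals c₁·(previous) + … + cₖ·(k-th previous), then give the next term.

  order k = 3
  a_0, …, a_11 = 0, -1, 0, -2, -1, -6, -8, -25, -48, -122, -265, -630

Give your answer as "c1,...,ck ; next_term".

2,2,-3 ; -1424

  a_3 = 2·0 + 2·-1 + -3·0 = -2
  a_4 = 2·-2 + 2·0 + -3·-1 = -1
  a_5 = 2·-1 + 2·-2 + -3·0 = -6
  a_6 = 2·-6 + 2·-1 + -3·-2 = -8
  a_7 = 2·-8 + 2·-6 + -3·-1 = -25
  a_8 = 2·-25 + 2·-8 + -3·-6 = -48
  a_9 = 2·-48 + 2·-25 + -3·-8 = -122
  a_10 = 2·-122 + 2·-48 + -3·-25 = -265
  a_11 = 2·-265 + 2·-122 + -3·-48 = -630
  a_12 = 2·-630 + 2·-265 + -3·-122 = -1424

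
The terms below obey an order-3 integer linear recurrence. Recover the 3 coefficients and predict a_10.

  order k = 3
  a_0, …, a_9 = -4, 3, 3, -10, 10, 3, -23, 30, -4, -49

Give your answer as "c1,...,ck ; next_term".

-1,-1,1 ; 83

  a_3 = -1·3 + -1·3 + 1·-4 = -10
  a_4 = -1·-10 + -1·3 + 1·3 = 10
  a_5 = -1·10 + -1·-10 + 1·3 = 3
  a_6 = -1·3 + -1·10 + 1·-10 = -23
  a_7 = -1·-23 + -1·3 + 1·10 = 30
  a_8 = -1·30 + -1·-23 + 1·3 = -4
  a_9 = -1·-4 + -1·30 + 1·-23 = -49
  a_10 = -1·-49 + -1·-4 + 1·30 = 83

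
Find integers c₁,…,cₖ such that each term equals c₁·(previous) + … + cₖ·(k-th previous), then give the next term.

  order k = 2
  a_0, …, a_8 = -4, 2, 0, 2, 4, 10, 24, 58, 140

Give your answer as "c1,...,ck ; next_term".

  a_2 = 2·2 + 1·-4 = 0
  a_3 = 2·0 + 1·2 = 2
  a_4 = 2·2 + 1·0 = 4
  a_5 = 2·4 + 1·2 = 10
  a_6 = 2·10 + 1·4 = 24
  a_7 = 2·24 + 1·10 = 58
  a_8 = 2·58 + 1·24 = 140
  a_9 = 2·140 + 1·58 = 338

2,1 ; 338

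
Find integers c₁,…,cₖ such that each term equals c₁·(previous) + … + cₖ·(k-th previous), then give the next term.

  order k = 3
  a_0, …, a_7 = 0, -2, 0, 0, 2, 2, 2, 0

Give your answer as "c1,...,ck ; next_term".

1,0,-1 ; -2

  a_3 = 1·0 + 0·-2 + -1·0 = 0
  a_4 = 1·0 + 0·0 + -1·-2 = 2
  a_5 = 1·2 + 0·0 + -1·0 = 2
  a_6 = 1·2 + 0·2 + -1·0 = 2
  a_7 = 1·2 + 0·2 + -1·2 = 0
  a_8 = 1·0 + 0·2 + -1·2 = -2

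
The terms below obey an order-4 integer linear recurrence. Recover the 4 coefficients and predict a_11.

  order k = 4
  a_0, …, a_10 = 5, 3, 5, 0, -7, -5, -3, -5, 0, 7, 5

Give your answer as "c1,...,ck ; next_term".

  a_4 = 1·0 + -1·5 + 1·3 + -1·5 = -7
  a_5 = 1·-7 + -1·0 + 1·5 + -1·3 = -5
  a_6 = 1·-5 + -1·-7 + 1·0 + -1·5 = -3
  a_7 = 1·-3 + -1·-5 + 1·-7 + -1·0 = -5
  a_8 = 1·-5 + -1·-3 + 1·-5 + -1·-7 = 0
  a_9 = 1·0 + -1·-5 + 1·-3 + -1·-5 = 7
  a_10 = 1·7 + -1·0 + 1·-5 + -1·-3 = 5
  a_11 = 1·5 + -1·7 + 1·0 + -1·-5 = 3

1,-1,1,-1 ; 3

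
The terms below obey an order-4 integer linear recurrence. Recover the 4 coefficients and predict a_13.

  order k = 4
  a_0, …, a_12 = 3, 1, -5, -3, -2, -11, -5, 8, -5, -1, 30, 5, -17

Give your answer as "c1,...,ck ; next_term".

  a_4 = 1·-3 + -1·-5 + 2·1 + -2·3 = -2
  a_5 = 1·-2 + -1·-3 + 2·-5 + -2·1 = -11
  a_6 = 1·-11 + -1·-2 + 2·-3 + -2·-5 = -5
  a_7 = 1·-5 + -1·-11 + 2·-2 + -2·-3 = 8
  a_8 = 1·8 + -1·-5 + 2·-11 + -2·-2 = -5
  a_9 = 1·-5 + -1·8 + 2·-5 + -2·-11 = -1
  a_10 = 1·-1 + -1·-5 + 2·8 + -2·-5 = 30
  a_11 = 1·30 + -1·-1 + 2·-5 + -2·8 = 5
  a_12 = 1·5 + -1·30 + 2·-1 + -2·-5 = -17
  a_13 = 1·-17 + -1·5 + 2·30 + -2·-1 = 40

1,-1,2,-2 ; 40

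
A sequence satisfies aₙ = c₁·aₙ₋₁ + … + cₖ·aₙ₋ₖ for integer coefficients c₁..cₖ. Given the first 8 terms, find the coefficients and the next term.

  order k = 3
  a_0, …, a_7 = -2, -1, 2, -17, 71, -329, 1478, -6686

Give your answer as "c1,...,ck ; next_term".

-4,3,3 ; 30191

  a_3 = -4·2 + 3·-1 + 3·-2 = -17
  a_4 = -4·-17 + 3·2 + 3·-1 = 71
  a_5 = -4·71 + 3·-17 + 3·2 = -329
  a_6 = -4·-329 + 3·71 + 3·-17 = 1478
  a_7 = -4·1478 + 3·-329 + 3·71 = -6686
  a_8 = -4·-6686 + 3·1478 + 3·-329 = 30191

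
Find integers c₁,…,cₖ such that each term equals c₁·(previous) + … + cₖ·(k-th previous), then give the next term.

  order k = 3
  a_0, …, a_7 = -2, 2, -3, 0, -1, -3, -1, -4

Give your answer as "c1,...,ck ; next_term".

0,1,1 ; -4

  a_3 = 0·-3 + 1·2 + 1·-2 = 0
  a_4 = 0·0 + 1·-3 + 1·2 = -1
  a_5 = 0·-1 + 1·0 + 1·-3 = -3
  a_6 = 0·-3 + 1·-1 + 1·0 = -1
  a_7 = 0·-1 + 1·-3 + 1·-1 = -4
  a_8 = 0·-4 + 1·-1 + 1·-3 = -4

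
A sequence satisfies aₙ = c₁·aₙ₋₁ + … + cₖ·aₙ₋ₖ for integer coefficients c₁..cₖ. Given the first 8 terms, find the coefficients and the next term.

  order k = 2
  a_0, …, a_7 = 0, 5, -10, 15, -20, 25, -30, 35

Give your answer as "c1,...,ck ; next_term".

-2,-1 ; -40

  a_2 = -2·5 + -1·0 = -10
  a_3 = -2·-10 + -1·5 = 15
  a_4 = -2·15 + -1·-10 = -20
  a_5 = -2·-20 + -1·15 = 25
  a_6 = -2·25 + -1·-20 = -30
  a_7 = -2·-30 + -1·25 = 35
  a_8 = -2·35 + -1·-30 = -40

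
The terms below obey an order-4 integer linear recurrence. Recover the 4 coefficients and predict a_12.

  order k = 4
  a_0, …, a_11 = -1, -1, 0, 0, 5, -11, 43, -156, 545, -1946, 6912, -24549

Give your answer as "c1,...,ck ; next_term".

-3,2,-1,-4 ; 87237

  a_4 = -3·0 + 2·0 + -1·-1 + -4·-1 = 5
  a_5 = -3·5 + 2·0 + -1·0 + -4·-1 = -11
  a_6 = -3·-11 + 2·5 + -1·0 + -4·0 = 43
  a_7 = -3·43 + 2·-11 + -1·5 + -4·0 = -156
  a_8 = -3·-156 + 2·43 + -1·-11 + -4·5 = 545
  a_9 = -3·545 + 2·-156 + -1·43 + -4·-11 = -1946
  a_10 = -3·-1946 + 2·545 + -1·-156 + -4·43 = 6912
  a_11 = -3·6912 + 2·-1946 + -1·545 + -4·-156 = -24549
  a_12 = -3·-24549 + 2·6912 + -1·-1946 + -4·545 = 87237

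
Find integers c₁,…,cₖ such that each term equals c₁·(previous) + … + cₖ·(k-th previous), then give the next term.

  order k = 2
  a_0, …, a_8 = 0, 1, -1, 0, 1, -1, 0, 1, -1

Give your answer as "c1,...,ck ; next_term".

-1,-1 ; 0

  a_2 = -1·1 + -1·0 = -1
  a_3 = -1·-1 + -1·1 = 0
  a_4 = -1·0 + -1·-1 = 1
  a_5 = -1·1 + -1·0 = -1
  a_6 = -1·-1 + -1·1 = 0
  a_7 = -1·0 + -1·-1 = 1
  a_8 = -1·1 + -1·0 = -1
  a_9 = -1·-1 + -1·1 = 0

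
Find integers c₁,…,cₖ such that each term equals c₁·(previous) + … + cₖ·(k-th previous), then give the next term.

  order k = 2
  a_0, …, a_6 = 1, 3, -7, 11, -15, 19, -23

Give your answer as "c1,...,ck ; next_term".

  a_2 = -2·3 + -1·1 = -7
  a_3 = -2·-7 + -1·3 = 11
  a_4 = -2·11 + -1·-7 = -15
  a_5 = -2·-15 + -1·11 = 19
  a_6 = -2·19 + -1·-15 = -23
  a_7 = -2·-23 + -1·19 = 27

-2,-1 ; 27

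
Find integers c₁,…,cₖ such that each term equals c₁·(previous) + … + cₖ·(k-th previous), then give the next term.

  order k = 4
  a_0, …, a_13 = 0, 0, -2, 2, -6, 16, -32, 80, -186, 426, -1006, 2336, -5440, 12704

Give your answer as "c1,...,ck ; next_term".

  a_4 = -1·2 + 2·-2 + -3·0 + -1·0 = -6
  a_5 = -1·-6 + 2·2 + -3·-2 + -1·0 = 16
  a_6 = -1·16 + 2·-6 + -3·2 + -1·-2 = -32
  a_7 = -1·-32 + 2·16 + -3·-6 + -1·2 = 80
  a_8 = -1·80 + 2·-32 + -3·16 + -1·-6 = -186
  a_9 = -1·-186 + 2·80 + -3·-32 + -1·16 = 426
  a_10 = -1·426 + 2·-186 + -3·80 + -1·-32 = -1006
  a_11 = -1·-1006 + 2·426 + -3·-186 + -1·80 = 2336
  a_12 = -1·2336 + 2·-1006 + -3·426 + -1·-186 = -5440
  a_13 = -1·-5440 + 2·2336 + -3·-1006 + -1·426 = 12704
  a_14 = -1·12704 + 2·-5440 + -3·2336 + -1·-1006 = -29586

-1,2,-3,-1 ; -29586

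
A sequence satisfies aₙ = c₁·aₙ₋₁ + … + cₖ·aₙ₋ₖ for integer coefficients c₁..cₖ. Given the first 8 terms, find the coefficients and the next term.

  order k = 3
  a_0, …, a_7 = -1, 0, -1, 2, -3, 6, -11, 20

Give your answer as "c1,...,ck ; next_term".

-1,1,-1 ; -37

  a_3 = -1·-1 + 1·0 + -1·-1 = 2
  a_4 = -1·2 + 1·-1 + -1·0 = -3
  a_5 = -1·-3 + 1·2 + -1·-1 = 6
  a_6 = -1·6 + 1·-3 + -1·2 = -11
  a_7 = -1·-11 + 1·6 + -1·-3 = 20
  a_8 = -1·20 + 1·-11 + -1·6 = -37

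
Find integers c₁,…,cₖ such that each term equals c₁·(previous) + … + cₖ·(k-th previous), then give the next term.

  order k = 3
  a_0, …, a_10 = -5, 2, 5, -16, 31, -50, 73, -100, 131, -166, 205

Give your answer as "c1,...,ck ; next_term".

  a_3 = -3·5 + -3·2 + -1·-5 = -16
  a_4 = -3·-16 + -3·5 + -1·2 = 31
  a_5 = -3·31 + -3·-16 + -1·5 = -50
  a_6 = -3·-50 + -3·31 + -1·-16 = 73
  a_7 = -3·73 + -3·-50 + -1·31 = -100
  a_8 = -3·-100 + -3·73 + -1·-50 = 131
  a_9 = -3·131 + -3·-100 + -1·73 = -166
  a_10 = -3·-166 + -3·131 + -1·-100 = 205
  a_11 = -3·205 + -3·-166 + -1·131 = -248

-3,-3,-1 ; -248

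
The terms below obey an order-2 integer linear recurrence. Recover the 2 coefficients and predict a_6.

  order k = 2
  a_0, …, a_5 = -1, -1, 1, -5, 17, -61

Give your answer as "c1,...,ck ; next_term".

-3,2 ; 217

  a_2 = -3·-1 + 2·-1 = 1
  a_3 = -3·1 + 2·-1 = -5
  a_4 = -3·-5 + 2·1 = 17
  a_5 = -3·17 + 2·-5 = -61
  a_6 = -3·-61 + 2·17 = 217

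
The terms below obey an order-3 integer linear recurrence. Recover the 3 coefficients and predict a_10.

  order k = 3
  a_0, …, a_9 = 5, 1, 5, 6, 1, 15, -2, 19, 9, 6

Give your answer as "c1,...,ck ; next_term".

  a_3 = -1·5 + 1·1 + 2·5 = 6
  a_4 = -1·6 + 1·5 + 2·1 = 1
  a_5 = -1·1 + 1·6 + 2·5 = 15
  a_6 = -1·15 + 1·1 + 2·6 = -2
  a_7 = -1·-2 + 1·15 + 2·1 = 19
  a_8 = -1·19 + 1·-2 + 2·15 = 9
  a_9 = -1·9 + 1·19 + 2·-2 = 6
  a_10 = -1·6 + 1·9 + 2·19 = 41

-1,1,2 ; 41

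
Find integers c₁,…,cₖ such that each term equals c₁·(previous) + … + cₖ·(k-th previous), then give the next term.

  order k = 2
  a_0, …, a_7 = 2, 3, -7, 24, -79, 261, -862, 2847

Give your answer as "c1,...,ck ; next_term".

  a_2 = -3·3 + 1·2 = -7
  a_3 = -3·-7 + 1·3 = 24
  a_4 = -3·24 + 1·-7 = -79
  a_5 = -3·-79 + 1·24 = 261
  a_6 = -3·261 + 1·-79 = -862
  a_7 = -3·-862 + 1·261 = 2847
  a_8 = -3·2847 + 1·-862 = -9403

-3,1 ; -9403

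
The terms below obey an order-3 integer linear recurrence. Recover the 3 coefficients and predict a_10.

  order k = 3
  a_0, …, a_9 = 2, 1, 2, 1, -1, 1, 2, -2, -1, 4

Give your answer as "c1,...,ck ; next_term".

  a_3 = 0·2 + -1·1 + 1·2 = 1
  a_4 = 0·1 + -1·2 + 1·1 = -1
  a_5 = 0·-1 + -1·1 + 1·2 = 1
  a_6 = 0·1 + -1·-1 + 1·1 = 2
  a_7 = 0·2 + -1·1 + 1·-1 = -2
  a_8 = 0·-2 + -1·2 + 1·1 = -1
  a_9 = 0·-1 + -1·-2 + 1·2 = 4
  a_10 = 0·4 + -1·-1 + 1·-2 = -1

0,-1,1 ; -1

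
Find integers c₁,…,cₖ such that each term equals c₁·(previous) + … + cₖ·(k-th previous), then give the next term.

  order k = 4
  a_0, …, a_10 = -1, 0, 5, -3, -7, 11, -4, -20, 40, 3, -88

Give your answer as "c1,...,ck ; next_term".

0,-2,1,-3 ; 94

  a_4 = 0·-3 + -2·5 + 1·0 + -3·-1 = -7
  a_5 = 0·-7 + -2·-3 + 1·5 + -3·0 = 11
  a_6 = 0·11 + -2·-7 + 1·-3 + -3·5 = -4
  a_7 = 0·-4 + -2·11 + 1·-7 + -3·-3 = -20
  a_8 = 0·-20 + -2·-4 + 1·11 + -3·-7 = 40
  a_9 = 0·40 + -2·-20 + 1·-4 + -3·11 = 3
  a_10 = 0·3 + -2·40 + 1·-20 + -3·-4 = -88
  a_11 = 0·-88 + -2·3 + 1·40 + -3·-20 = 94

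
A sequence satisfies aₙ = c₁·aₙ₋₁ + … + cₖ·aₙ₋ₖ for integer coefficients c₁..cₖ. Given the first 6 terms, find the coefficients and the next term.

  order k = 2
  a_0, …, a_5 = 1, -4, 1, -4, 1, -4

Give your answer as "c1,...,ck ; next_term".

0,1 ; 1

  a_2 = 0·-4 + 1·1 = 1
  a_3 = 0·1 + 1·-4 = -4
  a_4 = 0·-4 + 1·1 = 1
  a_5 = 0·1 + 1·-4 = -4
  a_6 = 0·-4 + 1·1 = 1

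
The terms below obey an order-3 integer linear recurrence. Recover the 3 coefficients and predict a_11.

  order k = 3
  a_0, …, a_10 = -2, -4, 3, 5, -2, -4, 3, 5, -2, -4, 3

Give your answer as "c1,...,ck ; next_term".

1,-1,1 ; 5

  a_3 = 1·3 + -1·-4 + 1·-2 = 5
  a_4 = 1·5 + -1·3 + 1·-4 = -2
  a_5 = 1·-2 + -1·5 + 1·3 = -4
  a_6 = 1·-4 + -1·-2 + 1·5 = 3
  a_7 = 1·3 + -1·-4 + 1·-2 = 5
  a_8 = 1·5 + -1·3 + 1·-4 = -2
  a_9 = 1·-2 + -1·5 + 1·3 = -4
  a_10 = 1·-4 + -1·-2 + 1·5 = 3
  a_11 = 1·3 + -1·-4 + 1·-2 = 5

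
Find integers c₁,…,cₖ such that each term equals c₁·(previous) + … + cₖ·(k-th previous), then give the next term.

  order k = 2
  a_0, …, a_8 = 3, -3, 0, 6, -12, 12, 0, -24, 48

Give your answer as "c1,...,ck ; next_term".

-2,-2 ; -48

  a_2 = -2·-3 + -2·3 = 0
  a_3 = -2·0 + -2·-3 = 6
  a_4 = -2·6 + -2·0 = -12
  a_5 = -2·-12 + -2·6 = 12
  a_6 = -2·12 + -2·-12 = 0
  a_7 = -2·0 + -2·12 = -24
  a_8 = -2·-24 + -2·0 = 48
  a_9 = -2·48 + -2·-24 = -48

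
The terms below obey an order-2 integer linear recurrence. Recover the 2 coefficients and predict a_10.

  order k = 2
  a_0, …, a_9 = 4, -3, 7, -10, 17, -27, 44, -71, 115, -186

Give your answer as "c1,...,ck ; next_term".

  a_2 = -1·-3 + 1·4 = 7
  a_3 = -1·7 + 1·-3 = -10
  a_4 = -1·-10 + 1·7 = 17
  a_5 = -1·17 + 1·-10 = -27
  a_6 = -1·-27 + 1·17 = 44
  a_7 = -1·44 + 1·-27 = -71
  a_8 = -1·-71 + 1·44 = 115
  a_9 = -1·115 + 1·-71 = -186
  a_10 = -1·-186 + 1·115 = 301

-1,1 ; 301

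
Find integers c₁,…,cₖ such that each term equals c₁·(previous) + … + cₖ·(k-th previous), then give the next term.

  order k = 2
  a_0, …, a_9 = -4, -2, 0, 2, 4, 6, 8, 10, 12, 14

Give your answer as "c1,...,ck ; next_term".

2,-1 ; 16

  a_2 = 2·-2 + -1·-4 = 0
  a_3 = 2·0 + -1·-2 = 2
  a_4 = 2·2 + -1·0 = 4
  a_5 = 2·4 + -1·2 = 6
  a_6 = 2·6 + -1·4 = 8
  a_7 = 2·8 + -1·6 = 10
  a_8 = 2·10 + -1·8 = 12
  a_9 = 2·12 + -1·10 = 14
  a_10 = 2·14 + -1·12 = 16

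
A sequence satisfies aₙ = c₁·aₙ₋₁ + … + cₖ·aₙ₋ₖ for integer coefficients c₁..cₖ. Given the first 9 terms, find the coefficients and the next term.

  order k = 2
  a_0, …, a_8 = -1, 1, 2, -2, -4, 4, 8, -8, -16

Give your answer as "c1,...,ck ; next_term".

  a_2 = 0·1 + -2·-1 = 2
  a_3 = 0·2 + -2·1 = -2
  a_4 = 0·-2 + -2·2 = -4
  a_5 = 0·-4 + -2·-2 = 4
  a_6 = 0·4 + -2·-4 = 8
  a_7 = 0·8 + -2·4 = -8
  a_8 = 0·-8 + -2·8 = -16
  a_9 = 0·-16 + -2·-8 = 16

0,-2 ; 16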